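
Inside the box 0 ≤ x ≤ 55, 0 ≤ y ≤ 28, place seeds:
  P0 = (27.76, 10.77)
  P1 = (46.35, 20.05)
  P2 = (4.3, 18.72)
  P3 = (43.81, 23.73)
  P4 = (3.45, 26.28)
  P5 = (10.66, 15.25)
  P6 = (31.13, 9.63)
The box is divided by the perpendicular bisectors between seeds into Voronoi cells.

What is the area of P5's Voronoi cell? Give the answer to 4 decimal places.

1. box [0,55]×[0,28]: [(0, 0) (55, 0) (55, 28) (0, 28)]
2. ⊥bis P5·P0 via (19.21,13.01): [(0, 0) (15.8015, 0) (23.1372, 28) (0, 28)]  |A|=545.1423
3. ⊥bis P5·P1 via (28.505,17.65): [(0, 0) (15.8015, 0) (23.1372, 28) (0, 28)]  |A|=545.1423
4. ⊥bis P5·P2 via (7.48,16.985): [(0, 3.2753) (0, 0) (15.8015, 0) (23.1372, 28) (13.4898, 28)]  |A|=378.377
5. ⊥bis P5·P3 via (27.235,19.49): [(0, 3.2753) (0, 0) (15.8015, 0) (23.1372, 28) (13.4898, 28)]  |A|=378.377
6. ⊥bis P5·P4 via (7.055,20.765): [(10.9212, 23.2922) (0, 3.2753) (0, 0) (15.8015, 0) (23.1372, 28) (18.1232, 28)]  |A|=367.4703
7. ⊥bis P5·P6 via (20.895,12.44): [(10.9212, 23.2922) (0, 3.2753) (0, 0) (15.8015, 0) (23.1372, 28) (18.1232, 28)]  |A|=367.4703
8. canonical 6-gon: [(10.9212, 23.2922) (0, 3.2753) (0, 0) (15.8015, 0) (23.1372, 28) (18.1232, 28)]
9. shoelace: 367.4703

Area of P5's cell: 367.4703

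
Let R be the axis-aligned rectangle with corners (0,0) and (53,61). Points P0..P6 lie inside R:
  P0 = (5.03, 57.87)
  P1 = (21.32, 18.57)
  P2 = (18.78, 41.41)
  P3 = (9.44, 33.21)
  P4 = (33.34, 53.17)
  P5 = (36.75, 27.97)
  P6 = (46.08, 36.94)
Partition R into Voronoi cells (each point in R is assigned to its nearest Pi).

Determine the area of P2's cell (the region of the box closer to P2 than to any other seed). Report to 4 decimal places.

1. box [0,53]×[0,61]: [(0, 0) (53, 0) (53, 61) (0, 61)]
2. ⊥bis P2·P0 via (11.905,49.64): [(0, 39.6951) (0, 0) (53, 0) (53, 61) (25.504, 61)]  |A|=2961.3199
3. ⊥bis P2·P1 via (20.05,29.99): [(0, 39.6951) (0, 27.7603) (53, 33.6543) (53, 61) (25.504, 61)]  |A|=1333.8333
4. ⊥bis P2·P3 via (14.11,37.31): [(6.9321, 45.4858) (20.4933, 30.0393) (53, 33.6543) (53, 61) (25.504, 61)]  |A|=1118.7387
5. ⊥bis P2·P4 via (26.06,47.29): [(19.2238, 55.7538) (6.9321, 45.4858) (20.4933, 30.0393) (38.3861, 32.0291)]  |A|=395.8715
6. ⊥bis P2·P5 via (27.765,34.69): [(31.8382, 40.1361) (19.2238, 55.7538) (6.9321, 45.4858) (20.4933, 30.0393) (24.6308, 30.4994)]  |A|=335.1067
7. ⊥bis P2·P6 via (32.43,39.175): [(31.8382, 40.1361) (19.2238, 55.7538) (6.9321, 45.4858) (20.4933, 30.0393) (24.6308, 30.4994)]  |A|=335.1067
8. canonical 5-gon: [(31.8382, 40.1361) (19.2238, 55.7538) (6.9321, 45.4858) (20.4933, 30.0393) (24.6308, 30.4994)]
9. shoelace: 335.1067

Area of P2's cell: 335.1067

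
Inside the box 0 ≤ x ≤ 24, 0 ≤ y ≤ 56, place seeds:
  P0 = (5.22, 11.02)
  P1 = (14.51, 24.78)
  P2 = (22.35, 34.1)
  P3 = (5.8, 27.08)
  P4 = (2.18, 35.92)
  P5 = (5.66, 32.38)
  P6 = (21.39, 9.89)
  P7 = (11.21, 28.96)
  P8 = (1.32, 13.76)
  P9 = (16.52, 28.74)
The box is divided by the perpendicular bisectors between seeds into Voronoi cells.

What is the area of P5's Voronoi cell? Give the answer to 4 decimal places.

1. box [0,24]×[0,56]: [(0, 0) (24, 0) (24, 56) (0, 56)]
2. ⊥bis P5·P0 via (5.44,21.7): [(0, 21.8121) (24, 21.3177) (24, 56) (0, 56)]  |A|=826.4431
3. ⊥bis P5·P1 via (10.085,28.58): [(0, 21.8121) (4.1987, 21.7256) (24, 44.7837) (24, 56) (0, 56)]  |A|=594.1149
4. ⊥bis P5·P2 via (14.005,33.24): [(0, 21.8121) (4.1987, 21.7256) (14.0138, 33.1549) (11.6595, 56) (0, 56)]  |A|=397.1501
5. ⊥bis P5·P3 via (5.73,29.73): [(0, 29.5786) (11.1966, 29.8744) (14.0138, 33.1549) (11.6595, 56) (0, 56)]  |A|=336.2606
6. ⊥bis P5·P4 via (3.92,34.15): [(0, 30.2964) (0, 29.5786) (11.1966, 29.8744) (14.0138, 33.1549) (12.9921, 43.0684)]  |A|=93.9007
7. ⊥bis P5·P6 via (13.525,21.135): [(0, 30.2964) (0, 29.5786) (11.1966, 29.8744) (14.0138, 33.1549) (12.9921, 43.0684)]  |A|=93.9007
8. ⊥bis P5·P7 via (8.435,30.67): [(0, 30.2964) (0, 29.5786) (7.8909, 29.7871) (13.4338, 38.7822) (12.9921, 43.0684)]  |A|=70.3977
9. ⊥bis P5·P8 via (3.49,23.07): [(0, 30.2964) (0, 29.5786) (7.8909, 29.7871) (13.4338, 38.7822) (12.9921, 43.0684)]  |A|=70.3977
10. ⊥bis P5·P9 via (11.09,30.56): [(0, 30.2964) (0, 29.5786) (7.8909, 29.7871) (13.4338, 38.7822) (12.9921, 43.0684)]  |A|=70.3977
11. canonical 5-gon: [(0, 30.2964) (0, 29.5786) (7.8909, 29.7871) (13.4338, 38.7822) (12.9921, 43.0684)]
12. shoelace: 70.3977

Area of P5's cell: 70.3977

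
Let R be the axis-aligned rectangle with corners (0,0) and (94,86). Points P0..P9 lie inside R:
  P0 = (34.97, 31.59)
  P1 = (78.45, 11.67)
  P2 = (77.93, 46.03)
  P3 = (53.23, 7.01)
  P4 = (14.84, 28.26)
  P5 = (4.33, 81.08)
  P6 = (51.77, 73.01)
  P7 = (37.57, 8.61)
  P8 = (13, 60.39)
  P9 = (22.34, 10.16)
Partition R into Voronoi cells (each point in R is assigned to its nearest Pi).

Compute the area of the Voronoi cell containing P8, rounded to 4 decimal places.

Area of P8's cell: 917.0493

1. box [0,94]×[0,86]: [(0, 0) (94, 0) (94, 86) (0, 86)]
2. ⊥bis P8·P0 via (23.985,45.99): [(0, 27.6931) (76.4332, 86) (0, 86)]  |A|=2228.2925
3. ⊥bis P8·P1 via (45.725,36.03): [(0, 27.6931) (76.4332, 86) (0, 86)]  |A|=2228.2925
4. ⊥bis P8·P2 via (45.465,53.21): [(0, 27.6931) (47.9036, 64.2362) (52.7169, 86) (0, 86)]  |A|=1970.2135
5. ⊥bis P8·P3 via (33.115,33.7): [(0, 27.6931) (47.9036, 64.2362) (52.7169, 86) (0, 86)]  |A|=1970.2135
6. ⊥bis P8·P4 via (13.92,44.325): [(0, 43.5278) (22.4421, 44.813) (47.9036, 64.2362) (52.7169, 86) (0, 86)]  |A|=1792.5308
7. ⊥bis P8·P5 via (8.665,70.735): [(0, 67.104) (0, 43.5278) (22.4421, 44.813) (47.9036, 64.2362) (52.7169, 86) (45.0932, 86)]  |A|=1366.4897
8. ⊥bis P8·P6 via (32.385,66.7): [(28.3821, 78.9973) (0, 67.104) (0, 43.5278) (22.4421, 44.813) (36.1144, 55.2429)]  |A|=917.0493
9. ⊥bis P8·P7 via (25.285,34.5): [(28.3821, 78.9973) (0, 67.104) (0, 43.5278) (22.4421, 44.813) (36.1144, 55.2429)]  |A|=917.0493
10. ⊥bis P8·P9 via (17.67,35.275): [(28.3821, 78.9973) (0, 67.104) (0, 43.5278) (22.4421, 44.813) (36.1144, 55.2429)]  |A|=917.0493
11. canonical 5-gon: [(28.3821, 78.9973) (0, 67.104) (0, 43.5278) (22.4421, 44.813) (36.1144, 55.2429)]
12. shoelace: 917.0493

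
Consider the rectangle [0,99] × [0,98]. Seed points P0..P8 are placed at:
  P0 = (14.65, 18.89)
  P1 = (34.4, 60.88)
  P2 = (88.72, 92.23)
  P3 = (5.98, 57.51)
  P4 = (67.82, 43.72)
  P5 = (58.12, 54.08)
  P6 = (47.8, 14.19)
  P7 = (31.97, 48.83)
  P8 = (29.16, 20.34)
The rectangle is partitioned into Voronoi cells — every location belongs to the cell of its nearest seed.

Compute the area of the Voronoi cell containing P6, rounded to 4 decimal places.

1. box [0,99]×[0,98]: [(0, 0) (99, 0) (99, 98) (0, 98)]
2. ⊥bis P6·P0 via (31.225,16.54): [(28.88, 0) (99, 0) (99, 98) (42.7744, 98)]  |A|=6190.9371
3. ⊥bis P6·P1 via (41.1,37.535): [(33.9091, 35.4712) (28.88, 0) (99, 0) (99, 54.1523)]  |A|=3006.0319
4. ⊥bis P6·P2 via (68.26,53.21): [(77.9724, 48.1173) (33.9091, 35.4712) (28.88, 0) (99, 0) (99, 37.0916)]  |A|=2826.6592
5. ⊥bis P6·P3 via (26.89,35.85): [(77.9724, 48.1173) (33.9091, 35.4712) (28.88, 0) (99, 0) (99, 37.0916)]  |A|=2826.6592
6. ⊥bis P6·P4 via (57.81,28.955): [(43.9484, 38.3525) (33.9091, 35.4712) (28.88, 0) (99, 0) (99, 1.03)]  |A|=1543.8018
7. ⊥bis P6·P5 via (52.96,34.135): [(48.4473, 35.3025) (40.4922, 37.3606) (33.9091, 35.4712) (28.88, 0) (99, 0) (99, 1.03)]  |A|=1536.2997
8. ⊥bis P6·P7 via (39.885,31.51): [(48.4473, 35.3025) (48.2791, 35.346) (32.8945, 28.3154) (28.88, 0) (99, 0) (99, 1.03)]  |A|=1470.8346
9. ⊥bis P6·P8 via (38.48,17.265): [(48.4473, 35.3025) (48.2791, 35.346) (43.7649, 33.2831) (32.7837, 0) (99, 0) (99, 1.03)]  |A|=1261.9422
10. canonical 6-gon: [(48.4473, 35.3025) (48.2791, 35.346) (43.7649, 33.2831) (32.7837, 0) (99, 0) (99, 1.03)]
11. shoelace: 1261.9422

Area of P6's cell: 1261.9422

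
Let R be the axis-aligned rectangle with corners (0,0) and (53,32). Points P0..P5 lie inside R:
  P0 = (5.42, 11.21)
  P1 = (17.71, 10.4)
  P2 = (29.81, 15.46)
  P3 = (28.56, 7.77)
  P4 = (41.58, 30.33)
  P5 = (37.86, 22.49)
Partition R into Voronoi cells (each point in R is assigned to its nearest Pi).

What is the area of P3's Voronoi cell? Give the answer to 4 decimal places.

1. box [0,53]×[0,32]: [(0, 0) (53, 0) (53, 32) (0, 32)]
2. ⊥bis P3·P0 via (16.99,9.49): [(15.5792, 0) (53, 0) (53, 32) (20.3363, 32)]  |A|=1121.3511
3. ⊥bis P3·P1 via (23.135,9.085): [(20.9328, 0) (53, 0) (53, 32) (28.6895, 32)]  |A|=902.0425
4. ⊥bis P3·P2 via (29.185,11.615): [(23.9544, 12.4652) (20.9328, 0) (53, 0) (53, 7.7439)]  |A|=312.3257
5. ⊥bis P3·P4 via (35.07,19.05): [(23.9544, 12.4652) (20.9328, 0) (53, 0) (53, 7.7439)]  |A|=312.3257
6. ⊥bis P3·P5 via (33.21,15.13): [(42.095, 9.5165) (23.9544, 12.4652) (20.9328, 0) (53, 0) (53, 2.6268)]  |A|=284.4248
7. canonical 5-gon: [(42.095, 9.5165) (23.9544, 12.4652) (20.9328, 0) (53, 0) (53, 2.6268)]
8. shoelace: 284.4248

Area of P3's cell: 284.4248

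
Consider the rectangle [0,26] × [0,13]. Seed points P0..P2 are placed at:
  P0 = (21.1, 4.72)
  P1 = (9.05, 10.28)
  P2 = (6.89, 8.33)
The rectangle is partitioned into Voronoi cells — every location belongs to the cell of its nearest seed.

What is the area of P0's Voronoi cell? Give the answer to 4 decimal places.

Area of P0's cell: 146.7632

1. box [0,26]×[0,13]: [(0, 0) (26, 0) (26, 13) (0, 13)]
2. ⊥bis P0·P1 via (15.075,7.5): [(11.6144, 0) (26, 0) (26, 13) (17.6128, 13)]  |A|=148.0233
3. ⊥bis P0·P2 via (13.995,6.525): [(13.223, 3.4863) (12.3373, 0) (26, 0) (26, 13) (17.6128, 13)]  |A|=146.7632
4. canonical 5-gon: [(13.223, 3.4863) (12.3373, 0) (26, 0) (26, 13) (17.6128, 13)]
5. shoelace: 146.7632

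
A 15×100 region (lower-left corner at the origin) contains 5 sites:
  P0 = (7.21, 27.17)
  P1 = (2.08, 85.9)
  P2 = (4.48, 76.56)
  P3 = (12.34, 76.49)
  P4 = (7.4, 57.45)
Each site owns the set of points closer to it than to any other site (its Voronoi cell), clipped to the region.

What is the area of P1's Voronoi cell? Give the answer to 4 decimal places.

1. box [0,15]×[0,100]: [(0, 0) (15, 0) (15, 100) (0, 100)]
2. ⊥bis P1·P0 via (4.645,56.535): [(0, 56.1293) (15, 57.4395) (15, 100) (0, 100)]  |A|=648.2343
3. ⊥bis P1·P2 via (3.28,81.23): [(0, 80.3872) (15, 84.2416) (15, 100) (0, 100)]  |A|=265.2845
4. ⊥bis P1·P3 via (7.21,81.195): [(0, 80.3872) (8.4638, 82.562) (15, 89.6887) (15, 100) (0, 100)]  |A|=247.4827
5. ⊥bis P1·P4 via (4.74,71.675): [(0, 80.3872) (8.4638, 82.562) (15, 89.6887) (15, 100) (0, 100)]  |A|=247.4827
6. canonical 5-gon: [(0, 80.3872) (8.4638, 82.562) (15, 89.6887) (15, 100) (0, 100)]
7. shoelace: 247.4827

Area of P1's cell: 247.4827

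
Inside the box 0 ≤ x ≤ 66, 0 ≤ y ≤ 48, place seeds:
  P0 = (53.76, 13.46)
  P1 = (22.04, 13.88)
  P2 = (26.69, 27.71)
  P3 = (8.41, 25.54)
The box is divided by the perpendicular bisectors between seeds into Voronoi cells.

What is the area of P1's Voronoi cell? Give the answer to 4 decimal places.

Area of P1's cell: 612.4388

1. box [0,66]×[0,48]: [(0, 0) (66, 0) (66, 48) (0, 48)]
2. ⊥bis P1·P0 via (37.9,13.67): [(0, 0) (37.719, 0) (38.3546, 48) (0, 48)]  |A|=1825.7653
3. ⊥bis P1·P2 via (24.365,20.795): [(0, 28.9871) (0, 0) (37.719, 0) (37.9339, 16.2328)]  |A|=855.9401
4. ⊥bis P1·P3 via (15.225,19.71): [(17.9875, 22.9393) (0, 1.9127) (0, 0) (37.719, 0) (37.9339, 16.2328)]  |A|=612.4388
5. canonical 5-gon: [(17.9875, 22.9393) (0, 1.9127) (0, 0) (37.719, 0) (37.9339, 16.2328)]
6. shoelace: 612.4388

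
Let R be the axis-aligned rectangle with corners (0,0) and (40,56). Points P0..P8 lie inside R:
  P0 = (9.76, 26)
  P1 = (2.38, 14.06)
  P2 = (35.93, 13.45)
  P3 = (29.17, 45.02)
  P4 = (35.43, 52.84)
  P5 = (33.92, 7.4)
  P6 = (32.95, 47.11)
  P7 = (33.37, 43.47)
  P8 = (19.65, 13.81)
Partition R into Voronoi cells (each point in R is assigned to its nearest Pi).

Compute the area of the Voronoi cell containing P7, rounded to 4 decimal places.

1. box [0,40]×[0,56]: [(0, 0) (40, 0) (40, 56) (0, 56)]
2. ⊥bis P7·P0 via (21.565,34.735): [(40, 9.8208) (40, 56) (5.8302, 56)]  |A|=788.9672
3. ⊥bis P7·P1 via (17.875,28.765): [(40, 9.8208) (40, 56) (5.8302, 56)]  |A|=788.9672
4. ⊥bis P7·P2 via (34.65,28.46): [(26.7092, 27.7828) (40, 28.9162) (40, 56) (5.8302, 56)]  |A|=662.0706
5. ⊥bis P7·P3 via (31.27,44.245): [(25.6987, 29.1485) (26.7092, 27.7828) (40, 28.9162) (40, 56) (35.6082, 56)]  |A|=262.2788
6. ⊥bis P7·P4 via (34.4,48.155): [(32.8396, 48.4981) (25.6987, 29.1485) (26.7092, 27.7828) (40, 28.9162) (40, 46.9238)]  |A|=213.3106
7. ⊥bis P7·P5 via (33.645,25.435): [(32.8396, 48.4981) (25.6987, 29.1485) (26.7092, 27.7828) (40, 28.9162) (40, 46.9238)]  |A|=213.3106
8. ⊥bis P7·P6 via (33.16,45.29): [(31.5887, 45.1087) (25.6987, 29.1485) (26.7092, 27.7828) (40, 28.9162) (40, 46.0792)]  |A|=196.6393
9. ⊥bis P7·P8 via (26.51,28.64): [(31.5887, 45.1087) (25.6987, 29.1485) (25.8485, 28.946) (28.1056, 27.9019) (40, 28.9162) (40, 46.0792)]  |A|=195.7759
10. canonical 6-gon: [(31.5887, 45.1087) (25.6987, 29.1485) (25.8485, 28.946) (28.1056, 27.9019) (40, 28.9162) (40, 46.0792)]
11. shoelace: 195.7759

Area of P7's cell: 195.7759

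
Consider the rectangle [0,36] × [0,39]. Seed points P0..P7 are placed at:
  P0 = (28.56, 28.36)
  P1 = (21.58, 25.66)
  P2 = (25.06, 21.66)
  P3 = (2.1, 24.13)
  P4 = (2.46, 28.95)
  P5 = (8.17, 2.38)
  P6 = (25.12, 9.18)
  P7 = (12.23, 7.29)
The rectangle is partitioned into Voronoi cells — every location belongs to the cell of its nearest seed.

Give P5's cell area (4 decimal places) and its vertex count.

Area of P5's cell: 105.5203 (4 vertices)

1. box [0,36]×[0,39]: [(0, 0) (36, 0) (36, 39) (0, 39)]
2. ⊥bis P5·P0 via (18.365,15.37): [(0, 29.7835) (0, 0) (36, 0) (36, 1.5294)]  |A|=563.6327
3. ⊥bis P5·P1 via (14.875,14.02): [(34.4583, 2.7394) (0, 22.5885) (0, 0) (36, 0) (36, 1.5294)]  |A|=439.6684
4. ⊥bis P5·P2 via (16.615,12.02): [(13.2894, 14.9334) (0, 22.5885) (0, 0) (30.3359, 0)]  |A|=376.6017
5. ⊥bis P5·P3 via (5.135,13.255): [(13.2894, 14.9334) (12.5908, 15.3358) (0, 11.8219) (0, 0) (30.3359, 0)]  |A|=308.822
6. ⊥bis P5·P4 via (5.315,15.665): [(13.2894, 14.9334) (12.5908, 15.3358) (0, 11.8219) (0, 0) (30.3359, 0)]  |A|=308.822
7. ⊥bis P5·P6 via (16.645,5.78): [(12.8777, 15.1705) (12.5908, 15.3358) (0, 11.8219) (0, 0) (18.9638, 0)]  |A|=221.5095
8. ⊥bis P5·P7 via (10.2,4.835): [(1.3086, 12.1871) (0, 11.8219) (0, 0) (16.0473, 0)]  |A|=105.5203
9. canonical 4-gon: [(1.3086, 12.1871) (0, 11.8219) (0, 0) (16.0473, 0)]
10. shoelace: 105.5203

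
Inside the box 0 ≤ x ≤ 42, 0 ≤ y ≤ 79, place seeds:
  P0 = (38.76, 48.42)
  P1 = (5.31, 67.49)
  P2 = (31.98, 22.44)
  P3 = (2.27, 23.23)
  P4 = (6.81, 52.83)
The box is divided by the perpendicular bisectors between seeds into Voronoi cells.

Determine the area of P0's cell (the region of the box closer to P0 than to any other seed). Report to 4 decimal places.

1. box [0,42]×[0,79]: [(0, 0) (42, 0) (42, 79) (0, 79)]
2. ⊥bis P0·P1 via (22.035,57.955): [(0, 19.3042) (0, 0) (42, 0) (42, 79) (34.0329, 79)]  |A|=2302.1908
3. ⊥bis P0·P2 via (35.37,35.43): [(12.5836, 41.3766) (42, 33.6998) (42, 79) (34.0329, 79)]  |A|=816.1614
4. ⊥bis P0·P3 via (20.515,35.825): [(14.4376, 44.6287) (17.5833, 40.0718) (42, 33.6998) (42, 79) (34.0329, 79)]  |A|=806.822
5. ⊥bis P0·P4 via (22.785,50.625): [(24.3595, 62.0324) (21.1981, 39.1284) (42, 33.6998) (42, 79) (34.0329, 79)]  |A|=713.9536
6. canonical 5-gon: [(24.3595, 62.0324) (21.1981, 39.1284) (42, 33.6998) (42, 79) (34.0329, 79)]
7. shoelace: 713.9536

Area of P0's cell: 713.9536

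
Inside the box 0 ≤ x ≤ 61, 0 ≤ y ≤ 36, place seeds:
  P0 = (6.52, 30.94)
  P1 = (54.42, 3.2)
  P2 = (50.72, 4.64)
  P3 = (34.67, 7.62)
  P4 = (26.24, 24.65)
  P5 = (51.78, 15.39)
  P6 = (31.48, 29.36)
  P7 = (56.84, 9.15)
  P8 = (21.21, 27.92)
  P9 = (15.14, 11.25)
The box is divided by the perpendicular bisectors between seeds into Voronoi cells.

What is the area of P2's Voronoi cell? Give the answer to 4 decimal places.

Area of P2's cell: 102.8730

1. box [0,61]×[0,36]: [(0, 0) (61, 0) (61, 36) (0, 36)]
2. ⊥bis P2·P0 via (28.62,17.79): [(18.0345, 0) (61, 0) (61, 36) (39.4554, 36)]  |A|=1161.1816
3. ⊥bis P2·P1 via (52.57,3.92): [(18.0345, 0) (51.0444, 0) (61, 25.5804) (61, 36) (39.4554, 36)]  |A|=1033.8472
4. ⊥bis P2·P3 via (42.695,6.13): [(41.5568, 0) (51.0444, 0) (61, 25.5804) (61, 36) (48.241, 36)]  |A|=452.3051
5. ⊥bis P2·P4 via (38.48,14.645): [(45.9795, 23.8197) (41.5568, 0) (51.0444, 0) (61, 25.5804) (61, 36) (55.9356, 36)]  |A|=405.4436
6. ⊥bis P2·P5 via (51.25,10.015): [(43.5572, 10.7735) (41.5568, 0) (51.0444, 0) (54.8057, 9.6644)]  |A|=107.5481
7. ⊥bis P2·P6 via (41.1,17): [(43.5572, 10.7735) (41.5568, 0) (51.0444, 0) (54.8057, 9.6644)]  |A|=107.5481
8. ⊥bis P2·P7 via (53.78,6.895): [(51.4989, 9.9905) (43.5572, 10.7735) (41.5568, 0) (51.0444, 0) (53.7459, 6.9413)]  |A|=102.873
9. ⊥bis P2·P8 via (35.965,16.28): [(51.4989, 9.9905) (43.5572, 10.7735) (41.5568, 0) (51.0444, 0) (53.7459, 6.9413)]  |A|=102.873
10. ⊥bis P2·P9 via (32.93,7.945): [(51.4989, 9.9905) (43.5572, 10.7735) (41.5568, 0) (51.0444, 0) (53.7459, 6.9413)]  |A|=102.873
11. canonical 5-gon: [(51.4989, 9.9905) (43.5572, 10.7735) (41.5568, 0) (51.0444, 0) (53.7459, 6.9413)]
12. shoelace: 102.873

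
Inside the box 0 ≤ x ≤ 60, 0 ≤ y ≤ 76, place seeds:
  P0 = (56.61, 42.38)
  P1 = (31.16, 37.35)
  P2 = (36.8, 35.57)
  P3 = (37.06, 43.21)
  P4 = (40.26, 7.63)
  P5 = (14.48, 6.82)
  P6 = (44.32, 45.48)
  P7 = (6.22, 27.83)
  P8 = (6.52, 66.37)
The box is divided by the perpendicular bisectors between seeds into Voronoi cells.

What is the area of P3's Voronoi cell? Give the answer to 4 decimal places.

Area of P3's cell: 305.5563

1. box [0,60]×[0,76]: [(0, 0) (60, 0) (60, 76) (0, 76)]
2. ⊥bis P3·P0 via (46.835,42.795): [(0, 0) (45.0181, 0) (48.2447, 76) (0, 76)]  |A|=3543.9885
3. ⊥bis P3·P1 via (34.11,40.28): [(0, 74.6228) (46.211, 28.0964) (48.2447, 76) (0, 76)]  |A|=1187.3674
4. ⊥bis P3·P2 via (36.93,39.39): [(0, 74.6228) (34.9262, 39.4582) (46.6764, 39.0583) (48.2447, 76) (0, 76)]  |A|=1122.8726
5. ⊥bis P3·P4 via (38.66,25.42): [(0, 74.6228) (34.9262, 39.4582) (46.6764, 39.0583) (48.2447, 76) (0, 76)]  |A|=1122.8726
6. ⊥bis P3·P5 via (25.77,25.015): [(0, 74.6228) (34.9262, 39.4582) (46.6764, 39.0583) (48.2447, 76) (0, 76)]  |A|=1122.8726
7. ⊥bis P3·P6 via (40.69,44.345): [(0, 74.6228) (34.9262, 39.4582) (42.2964, 39.2074) (30.7924, 76) (0, 76)]  |A|=720.7949
8. ⊥bis P3·P7 via (21.64,35.52): [(4.2967, 70.2968) (34.9262, 39.4582) (42.2964, 39.2074) (30.7924, 76) (1.4525, 76)]  |A|=713.6943
9. ⊥bis P3·P8 via (21.79,54.79): [(20.8844, 53.5959) (34.9262, 39.4582) (42.2964, 39.2074) (32.8599, 69.3874)]  |A|=305.5563
10. canonical 4-gon: [(20.8844, 53.5959) (34.9262, 39.4582) (42.2964, 39.2074) (32.8599, 69.3874)]
11. shoelace: 305.5563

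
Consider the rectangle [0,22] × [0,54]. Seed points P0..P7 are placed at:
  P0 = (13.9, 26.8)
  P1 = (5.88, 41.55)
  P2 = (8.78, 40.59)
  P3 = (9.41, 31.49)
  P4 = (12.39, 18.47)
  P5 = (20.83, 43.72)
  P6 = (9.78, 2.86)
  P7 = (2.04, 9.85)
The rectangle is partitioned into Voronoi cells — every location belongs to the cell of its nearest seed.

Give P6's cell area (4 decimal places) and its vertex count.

1. box [0,22]×[0,54]: [(0, 0) (22, 0) (22, 54) (0, 54)]
2. ⊥bis P6·P0 via (11.84,14.83): [(0, 16.8676) (0, 0) (22, 0) (22, 13.0815)]  |A|=329.4404
3. ⊥bis P6·P1 via (7.83,22.205): [(0, 16.8676) (0, 0) (22, 0) (22, 13.0815)]  |A|=329.4404
4. ⊥bis P6·P2 via (9.28,21.725): [(0, 16.8676) (0, 0) (22, 0) (22, 13.0815)]  |A|=329.4404
5. ⊥bis P6·P3 via (9.595,17.175): [(0, 16.8676) (0, 0) (22, 0) (22, 13.0815)]  |A|=329.4404
6. ⊥bis P6·P4 via (11.085,10.665): [(0, 12.5184) (0, 0) (22, 0) (22, 8.84)]  |A|=234.9427
7. ⊥bis P6·P5 via (15.305,23.29): [(0, 12.5184) (0, 0) (22, 0) (22, 8.84)]  |A|=234.9427
8. ⊥bis P6·P7 via (5.91,6.355): [(9.9706, 10.8513) (0.1708, 0) (22, 0) (22, 8.84)]  |A|=171.6077
9. canonical 4-gon: [(9.9706, 10.8513) (0.1708, 0) (22, 0) (22, 8.84)]
10. shoelace: 171.6077

Area of P6's cell: 171.6077 (4 vertices)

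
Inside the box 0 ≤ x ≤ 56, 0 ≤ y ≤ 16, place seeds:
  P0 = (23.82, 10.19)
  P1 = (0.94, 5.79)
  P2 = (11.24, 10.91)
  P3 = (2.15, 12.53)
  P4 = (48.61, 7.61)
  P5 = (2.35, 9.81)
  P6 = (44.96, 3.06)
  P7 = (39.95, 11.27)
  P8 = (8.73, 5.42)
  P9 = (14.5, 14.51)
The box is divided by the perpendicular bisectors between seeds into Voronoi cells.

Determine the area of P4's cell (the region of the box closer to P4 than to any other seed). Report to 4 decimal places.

Area of P4's cell: 145.4980

1. box [0,56]×[0,16]: [(0, 0) (56, 0) (56, 16) (0, 16)]
2. ⊥bis P4·P0 via (36.215,8.9): [(35.2887, 0) (56, 0) (56, 16) (36.9539, 16)]  |A|=318.0587
3. ⊥bis P4·P1 via (24.775,6.7): [(35.2887, 0) (56, 0) (56, 16) (36.9539, 16)]  |A|=318.0587
4. ⊥bis P4·P2 via (29.925,9.26): [(35.2887, 0) (56, 0) (56, 16) (36.9539, 16)]  |A|=318.0587
5. ⊥bis P4·P3 via (25.38,10.07): [(35.2887, 0) (56, 0) (56, 16) (36.9539, 16)]  |A|=318.0587
6. ⊥bis P4·P5 via (25.48,8.71): [(35.2887, 0) (56, 0) (56, 16) (36.9539, 16)]  |A|=318.0587
7. ⊥bis P4·P6 via (46.785,5.335): [(36.687, 13.4356) (53.4355, 0) (56, 0) (56, 16) (36.9539, 16)]  |A|=196.1528
8. ⊥bis P4·P7 via (44.28,9.44): [(43.6186, 7.8751) (53.4355, 0) (56, 0) (56, 16) (47.0525, 16)]  |A|=145.498
9. ⊥bis P4·P8 via (28.67,6.515): [(43.6186, 7.8751) (53.4355, 0) (56, 0) (56, 16) (47.0525, 16)]  |A|=145.498
10. ⊥bis P4·P9 via (31.555,11.06): [(43.6186, 7.8751) (53.4355, 0) (56, 0) (56, 16) (47.0525, 16)]  |A|=145.498
11. canonical 5-gon: [(43.6186, 7.8751) (53.4355, 0) (56, 0) (56, 16) (47.0525, 16)]
12. shoelace: 145.498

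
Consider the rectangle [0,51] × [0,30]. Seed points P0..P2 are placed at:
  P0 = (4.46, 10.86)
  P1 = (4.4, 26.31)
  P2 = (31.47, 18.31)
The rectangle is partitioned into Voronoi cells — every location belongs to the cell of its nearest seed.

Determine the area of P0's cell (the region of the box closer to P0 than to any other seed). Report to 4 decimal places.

1. box [0,51]×[0,30]: [(0, 0) (51, 0) (51, 30) (0, 30)]
2. ⊥bis P0·P1 via (4.43,18.585): [(0, 18.5678) (0, 0) (51, 0) (51, 18.7659)]  |A|=952.0081
3. ⊥bis P0·P2 via (17.965,14.585): [(16.8484, 18.6332) (0, 18.5678) (0, 0) (21.9879, 0)]  |A|=361.2715
4. canonical 4-gon: [(16.8484, 18.6332) (0, 18.5678) (0, 0) (21.9879, 0)]
5. shoelace: 361.2715

Area of P0's cell: 361.2715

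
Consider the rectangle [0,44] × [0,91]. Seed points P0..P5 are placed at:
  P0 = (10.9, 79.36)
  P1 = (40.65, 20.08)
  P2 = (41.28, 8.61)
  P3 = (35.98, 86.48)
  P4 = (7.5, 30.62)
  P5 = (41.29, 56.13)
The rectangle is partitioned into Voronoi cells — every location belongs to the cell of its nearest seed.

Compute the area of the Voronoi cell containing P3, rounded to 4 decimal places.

Area of P3's cell: 404.3257

1. box [0,44]×[0,91]: [(0, 0) (44, 0) (44, 91) (0, 91)]
2. ⊥bis P3·P0 via (23.44,82.92): [(44, 10.498) (44, 91) (21.1462, 91)]  |A|=919.8903
3. ⊥bis P3·P1 via (38.315,53.28): [(31.981, 52.8345) (44, 53.6798) (44, 91) (21.1462, 91)]  |A|=660.3892
4. ⊥bis P3·P2 via (38.63,47.545): [(31.981, 52.8345) (44, 53.6798) (44, 91) (21.1462, 91)]  |A|=660.3892
5. ⊥bis P3·P4 via (21.74,58.55): [(31.817, 53.4123) (32.8327, 52.8944) (44, 53.6798) (44, 91) (21.1462, 91)]  |A|=660.1383
6. ⊥bis P3·P5 via (38.635,71.305): [(27.3004, 69.3219) (44, 72.2437) (44, 91) (21.1462, 91)]  |A|=404.3257
7. canonical 4-gon: [(27.3004, 69.3219) (44, 72.2437) (44, 91) (21.1462, 91)]
8. shoelace: 404.3257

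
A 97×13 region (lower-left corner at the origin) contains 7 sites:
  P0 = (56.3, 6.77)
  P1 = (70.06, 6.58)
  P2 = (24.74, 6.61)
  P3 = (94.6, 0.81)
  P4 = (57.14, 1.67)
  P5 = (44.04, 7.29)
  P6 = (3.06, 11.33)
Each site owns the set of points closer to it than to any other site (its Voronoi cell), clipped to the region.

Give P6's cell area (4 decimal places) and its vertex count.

1. box [0,97]×[0,13]: [(0, 0) (97, 0) (97, 13) (0, 13)]
2. ⊥bis P6·P0 via (29.68,9.05): [(0, 0) (28.9049, 0) (30.0183, 13) (0, 13)]  |A|=383.0007
3. ⊥bis P6·P1 via (36.56,8.955): [(0, 0) (28.9049, 0) (30.0183, 13) (0, 13)]  |A|=383.0007
4. ⊥bis P6·P2 via (13.9,8.97): [(0, 0) (11.9471, 0) (14.7774, 13) (0, 13)]  |A|=173.7093
5. ⊥bis P6·P3 via (48.83,6.07): [(0, 0) (11.9471, 0) (14.7774, 13) (0, 13)]  |A|=173.7093
6. ⊥bis P6·P4 via (30.1,6.5): [(0, 0) (11.9471, 0) (14.7774, 13) (0, 13)]  |A|=173.7093
7. ⊥bis P6·P5 via (23.55,9.31): [(0, 0) (11.9471, 0) (14.7774, 13) (0, 13)]  |A|=173.7093
8. canonical 4-gon: [(0, 0) (11.9471, 0) (14.7774, 13) (0, 13)]
9. shoelace: 173.7093

Area of P6's cell: 173.7093 (4 vertices)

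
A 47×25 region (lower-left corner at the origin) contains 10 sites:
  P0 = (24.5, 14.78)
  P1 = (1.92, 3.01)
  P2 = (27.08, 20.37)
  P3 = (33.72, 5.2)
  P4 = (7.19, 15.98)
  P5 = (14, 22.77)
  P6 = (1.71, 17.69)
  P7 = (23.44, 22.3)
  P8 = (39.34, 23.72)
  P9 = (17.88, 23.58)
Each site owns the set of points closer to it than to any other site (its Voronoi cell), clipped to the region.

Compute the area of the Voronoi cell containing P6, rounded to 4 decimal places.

1. box [0,47]×[0,25]: [(0, 0) (47, 0) (47, 25) (0, 25)]
2. ⊥bis P6·P0 via (13.105,16.235): [(0, 0) (11.032, 0) (14.2242, 25) (0, 25)]  |A|=315.7022
3. ⊥bis P6·P1 via (1.815,10.35): [(0, 10.324) (12.3728, 10.501) (14.2242, 25) (0, 25)]  |A|=193.9097
4. ⊥bis P6·P2 via (14.395,19.03): [(0, 10.324) (12.3728, 10.501) (13.9725, 23.0292) (13.7643, 25) (0, 25)]  |A|=193.4566
5. ⊥bis P6·P3 via (17.715,11.445): [(0, 10.324) (12.3728, 10.501) (13.9725, 23.0292) (13.7643, 25) (0, 25)]  |A|=193.4566
6. ⊥bis P6·P4 via (4.45,16.835): [(0, 10.324) (2.4291, 10.3588) (6.9978, 25) (0, 25)]  |A|=69.0534
7. ⊥bis P6·P5 via (7.855,20.23): [(0, 10.324) (2.4291, 10.3588) (6.5184, 23.4636) (5.8833, 25) (0, 25)]  |A|=68.1972
8. ⊥bis P6·P7 via (12.575,19.995): [(0, 10.324) (2.4291, 10.3588) (6.5184, 23.4636) (5.8833, 25) (0, 25)]  |A|=68.1972
9. ⊥bis P6·P8 via (20.525,20.705): [(0, 10.324) (2.4291, 10.3588) (6.5184, 23.4636) (5.8833, 25) (0, 25)]  |A|=68.1972
10. ⊥bis P6·P9 via (9.795,20.635): [(0, 10.324) (2.4291, 10.3588) (6.5184, 23.4636) (5.8833, 25) (0, 25)]  |A|=68.1972
11. canonical 5-gon: [(0, 10.324) (2.4291, 10.3588) (6.5184, 23.4636) (5.8833, 25) (0, 25)]
12. shoelace: 68.1972

Area of P6's cell: 68.1972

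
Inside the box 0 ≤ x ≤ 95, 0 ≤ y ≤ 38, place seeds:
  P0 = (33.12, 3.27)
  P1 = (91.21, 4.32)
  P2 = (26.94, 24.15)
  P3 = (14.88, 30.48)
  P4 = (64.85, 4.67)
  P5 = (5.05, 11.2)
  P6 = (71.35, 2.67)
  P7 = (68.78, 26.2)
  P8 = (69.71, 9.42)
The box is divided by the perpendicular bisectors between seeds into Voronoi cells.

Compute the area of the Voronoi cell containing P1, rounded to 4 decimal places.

1. box [0,95]×[0,38]: [(0, 0) (95, 0) (95, 38) (0, 38)]
2. ⊥bis P1·P0 via (62.165,3.795): [(62.2336, 0) (95, 0) (95, 38) (61.5467, 38)]  |A|=1258.1738
3. ⊥bis P1·P2 via (59.075,14.235): [(61.8157, 23.1178) (62.2336, 0) (95, 0) (95, 38) (66.4075, 38)]  |A|=1222.0044
4. ⊥bis P1·P3 via (53.045,17.4): [(61.8157, 23.1178) (62.2336, 0) (95, 0) (95, 38) (66.4075, 38)]  |A|=1222.0044
5. ⊥bis P1·P4 via (78.03,4.495): [(77.9703, 0) (95, 0) (95, 38) (78.4749, 38)]  |A|=637.5415
6. ⊥bis P1·P5 via (48.13,7.76): [(77.9703, 0) (95, 0) (95, 38) (78.4749, 38)]  |A|=637.5415
7. ⊥bis P1·P6 via (81.28,3.495): [(78.4664, 37.3607) (81.5704, 0) (95, 0) (95, 38) (78.4749, 38)]  |A|=570.2911
8. ⊥bis P1·P7 via (79.995,15.26): [(80.2784, 15.5505) (81.5704, 0) (95, 0) (95, 30.6422)]  |A|=329.9698
9. ⊥bis P1·P8 via (80.46,6.87): [(83.239, 18.5856) (80.8596, 8.5547) (81.5704, 0) (95, 0) (95, 30.6422)]  |A|=318.7317
10. canonical 5-gon: [(83.239, 18.5856) (80.8596, 8.5547) (81.5704, 0) (95, 0) (95, 30.6422)]
11. shoelace: 318.7317

Area of P1's cell: 318.7317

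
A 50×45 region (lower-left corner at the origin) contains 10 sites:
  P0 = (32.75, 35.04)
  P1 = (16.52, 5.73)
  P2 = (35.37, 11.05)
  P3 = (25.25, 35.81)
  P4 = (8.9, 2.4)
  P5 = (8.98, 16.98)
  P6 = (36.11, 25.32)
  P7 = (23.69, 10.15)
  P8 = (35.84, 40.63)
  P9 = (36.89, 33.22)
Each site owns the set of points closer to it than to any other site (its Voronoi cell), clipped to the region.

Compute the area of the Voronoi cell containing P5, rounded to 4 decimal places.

1. box [0,50]×[0,45]: [(0, 0) (50, 0) (50, 45) (0, 45)]
2. ⊥bis P5·P0 via (20.865,26.01): [(0, 0) (40.6269, 0) (6.4368, 45) (0, 45)]  |A|=1058.9324
3. ⊥bis P5·P1 via (12.75,11.355): [(0, 2.8097) (25.5046, 19.9034) (6.4368, 45) (0, 45)]  |A|=618.7949
4. ⊥bis P5·P2 via (22.175,14.015): [(0, 2.8097) (23.1424, 18.3202) (23.9561, 21.9415) (6.4368, 45) (0, 45)]  |A|=615.1619
5. ⊥bis P5·P3 via (17.115,26.395): [(0, 41.1832) (0, 2.8097) (23.1424, 18.3202) (23.6819, 20.7209)]  |A|=477.9733
6. ⊥bis P5·P4 via (8.94,9.69): [(0, 41.1832) (0, 9.7391) (10.255, 9.6828) (23.1424, 18.3202) (23.6819, 20.7209)]  |A|=442.4429
7. ⊥bis P5·P6 via (22.545,21.15): [(22.3134, 21.9033) (0, 41.1832) (0, 9.7391) (10.255, 9.6828) (23.1424, 18.3202) (23.2575, 18.8323)]  |A|=440.8998
8. ⊥bis P5·P7 via (16.335,13.565): [(20.8098, 23.2025) (0, 41.1832) (0, 9.7391) (10.255, 9.6828) (16.4649, 13.8448)]  |A|=416.8057
9. ⊥bis P5·P8 via (22.41,28.805): [(20.8098, 23.2025) (0, 41.1832) (0, 9.7391) (10.255, 9.6828) (16.4649, 13.8448)]  |A|=416.8057
10. ⊥bis P5·P9 via (22.935,25.1): [(20.8098, 23.2025) (0, 41.1832) (0, 9.7391) (10.255, 9.6828) (16.4649, 13.8448)]  |A|=416.8057
11. canonical 5-gon: [(20.8098, 23.2025) (0, 41.1832) (0, 9.7391) (10.255, 9.6828) (16.4649, 13.8448)]
12. shoelace: 416.8057

Area of P5's cell: 416.8057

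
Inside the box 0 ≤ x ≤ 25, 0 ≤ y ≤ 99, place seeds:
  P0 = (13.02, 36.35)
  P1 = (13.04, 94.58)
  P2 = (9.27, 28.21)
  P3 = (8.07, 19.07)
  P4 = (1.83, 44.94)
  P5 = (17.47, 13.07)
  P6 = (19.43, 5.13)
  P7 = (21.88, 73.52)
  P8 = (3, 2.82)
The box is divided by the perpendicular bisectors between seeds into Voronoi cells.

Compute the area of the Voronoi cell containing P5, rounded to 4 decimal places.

Area of P5's cell: 187.0216

1. box [0,25]×[0,99]: [(0, 0) (25, 0) (25, 99) (0, 99)]
2. ⊥bis P5·P0 via (15.245,24.71): [(0, 21.7959) (0, 0) (25, 0) (25, 26.5747)]  |A|=604.6322
3. ⊥bis P5·P1 via (15.255,53.825): [(0, 21.7959) (0, 0) (25, 0) (25, 26.5747)]  |A|=604.6322
4. ⊥bis P5·P2 via (13.37,20.64): [(23.9606, 26.376) (0, 13.3987) (0, 0) (25, 0) (25, 26.5747)]  |A|=504.0306
5. ⊥bis P5·P3 via (12.77,16.07): [(23.9606, 26.376) (16.9113, 22.558) (2.5126, 0) (25, 0) (25, 26.5747)]  |A|=362.3974
6. ⊥bis P5·P4 via (9.65,29.005): [(23.9606, 26.376) (16.9113, 22.558) (2.5126, 0) (25, 0) (25, 26.5747)]  |A|=362.3974
7. ⊥bis P5·P6 via (18.45,9.1): [(23.9606, 26.376) (16.9113, 22.558) (6.4266, 6.132) (25, 10.7169) (25, 26.5747)]  |A|=193.9264
8. ⊥bis P5·P7 via (19.675,43.295): [(23.9606, 26.376) (16.9113, 22.558) (6.4266, 6.132) (25, 10.7169) (25, 26.5747)]  |A|=193.9264
9. ⊥bis P5·P8 via (10.235,7.945): [(23.9606, 26.376) (16.9113, 22.558) (8.8404, 9.9137) (10.7613, 7.202) (25, 10.7169) (25, 26.5747)]  |A|=187.0216
10. canonical 6-gon: [(23.9606, 26.376) (16.9113, 22.558) (8.8404, 9.9137) (10.7613, 7.202) (25, 10.7169) (25, 26.5747)]
11. shoelace: 187.0216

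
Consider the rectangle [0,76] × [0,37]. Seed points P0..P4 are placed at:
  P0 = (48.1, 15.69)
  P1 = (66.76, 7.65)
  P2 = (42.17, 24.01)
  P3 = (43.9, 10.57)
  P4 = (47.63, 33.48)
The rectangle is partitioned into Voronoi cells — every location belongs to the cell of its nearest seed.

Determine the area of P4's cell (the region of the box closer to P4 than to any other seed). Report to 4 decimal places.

Area of P4's cell: 361.1754

1. box [0,76]×[0,37]: [(0, 0) (76, 0) (76, 37) (0, 37)]
2. ⊥bis P4·P0 via (47.865,24.585): [(0, 23.3204) (76, 25.3283) (76, 37) (0, 37)]  |A|=963.3476
3. ⊥bis P4·P1 via (57.195,20.565): [(0, 23.3204) (63.1689, 24.9893) (76, 34.4922) (76, 37) (0, 37)]  |A|=904.5561
4. ⊥bis P4·P2 via (44.9,28.745): [(51.929, 24.6924) (63.1689, 24.9893) (76, 34.4922) (76, 37) (30.5823, 37)]  |A|=361.1754
5. ⊥bis P4·P3 via (45.765,22.025): [(51.929, 24.6924) (63.1689, 24.9893) (76, 34.4922) (76, 37) (30.5823, 37)]  |A|=361.1754
6. canonical 5-gon: [(51.929, 24.6924) (63.1689, 24.9893) (76, 34.4922) (76, 37) (30.5823, 37)]
7. shoelace: 361.1754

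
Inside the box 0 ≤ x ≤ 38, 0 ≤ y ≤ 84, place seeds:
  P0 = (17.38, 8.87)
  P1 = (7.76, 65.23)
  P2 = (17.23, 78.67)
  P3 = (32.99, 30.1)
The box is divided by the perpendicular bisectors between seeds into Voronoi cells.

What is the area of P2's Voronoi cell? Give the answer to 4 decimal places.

1. box [0,38]×[0,84]: [(0, 0) (38, 0) (38, 84) (0, 84)]
2. ⊥bis P2·P0 via (17.305,43.77): [(0, 43.7328) (38, 43.8145) (38, 84) (0, 84)]  |A|=1528.6016
3. ⊥bis P2·P1 via (12.495,71.95): [(0, 80.7541) (38, 53.9788) (38, 84) (0, 84)]  |A|=632.0733
4. ⊥bis P2·P3 via (25.11,54.385): [(0, 80.7541) (33.541, 57.1207) (38, 58.5675) (38, 84) (0, 84)]  |A|=621.8428
5. canonical 5-gon: [(0, 80.7541) (33.541, 57.1207) (38, 58.5675) (38, 84) (0, 84)]
6. shoelace: 621.8428

Area of P2's cell: 621.8428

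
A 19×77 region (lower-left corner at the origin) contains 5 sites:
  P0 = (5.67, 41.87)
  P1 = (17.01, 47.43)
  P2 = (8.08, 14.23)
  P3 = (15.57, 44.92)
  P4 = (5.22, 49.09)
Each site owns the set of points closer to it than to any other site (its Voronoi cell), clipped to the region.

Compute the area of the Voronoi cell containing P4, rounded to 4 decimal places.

1. box [0,19]×[0,77]: [(0, 0) (19, 0) (19, 77) (0, 77)]
2. ⊥bis P4·P0 via (5.445,45.48): [(0, 45.1406) (19, 46.3248) (19, 77) (0, 77)]  |A|=594.078
3. ⊥bis P4·P1 via (11.115,48.26): [(0, 45.1406) (10.7703, 45.8119) (15.1615, 77) (0, 77)]  |A|=407.9971
4. ⊥bis P4·P2 via (6.65,31.66): [(0, 45.1406) (10.7703, 45.8119) (15.1615, 77) (0, 77)]  |A|=407.9971
5. ⊥bis P4·P3 via (10.395,47.005): [(0, 45.1406) (9.8923, 45.7572) (11.2302, 49.0779) (15.1615, 77) (0, 77)]  |A|=406.5758
6. canonical 5-gon: [(0, 45.1406) (9.8923, 45.7572) (11.2302, 49.0779) (15.1615, 77) (0, 77)]
7. shoelace: 406.5758

Area of P4's cell: 406.5758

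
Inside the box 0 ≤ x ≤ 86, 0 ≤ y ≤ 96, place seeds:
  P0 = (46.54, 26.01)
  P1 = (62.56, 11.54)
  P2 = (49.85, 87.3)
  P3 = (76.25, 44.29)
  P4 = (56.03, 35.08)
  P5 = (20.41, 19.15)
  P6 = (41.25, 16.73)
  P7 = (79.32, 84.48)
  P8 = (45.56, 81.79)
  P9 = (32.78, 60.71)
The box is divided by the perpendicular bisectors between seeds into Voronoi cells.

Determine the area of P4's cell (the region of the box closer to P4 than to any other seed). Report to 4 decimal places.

1. box [0,86]×[0,96]: [(0, 0) (86, 0) (86, 96) (0, 96)]
2. ⊥bis P4·P0 via (51.285,30.545): [(0, 84.2048) (80.4782, 0) (86, 0) (86, 96) (0, 96)]  |A|=4867.6749
3. ⊥bis P4·P1 via (59.295,23.31): [(0, 84.2048) (58.4293, 23.0699) (86, 30.718) (86, 96) (0, 96)]  |A|=4380.5231
4. ⊥bis P4·P2 via (52.94,61.19): [(25.1406, 57.9001) (58.4293, 23.0699) (86, 30.718) (86, 65.1025)]  |A|=1653.7554
5. ⊥bis P4·P3 via (66.14,39.685): [(56.1706, 61.5723) (25.1406, 57.9001) (58.4293, 23.0699) (71.9941, 26.8327)]  |A|=866.9005
6. ⊥bis P4·P5 via (38.22,27.115): [(56.1706, 61.5723) (25.1406, 57.9001) (58.4293, 23.0699) (71.9941, 26.8327)]  |A|=866.9005
7. ⊥bis P4·P6 via (48.64,25.905): [(56.1706, 61.5723) (25.1406, 57.9001) (58.4293, 23.0699) (71.9941, 26.8327)]  |A|=866.9005
8. ⊥bis P4·P7 via (67.675,59.78): [(56.1706, 61.5723) (25.1406, 57.9001) (58.4293, 23.0699) (71.9941, 26.8327)]  |A|=866.9005
9. ⊥bis P4·P8 via (50.795,58.435): [(56.9692, 59.8189) (29.2458, 53.6048) (58.4293, 23.0699) (71.9941, 26.8327)]  |A|=765.935
10. ⊥bis P4·P9 via (44.405,47.895): [(57.1389, 59.4464) (39.2083, 43.1809) (58.4293, 23.0699) (71.9941, 26.8327)]  |A|=585.7681
11. canonical 4-gon: [(57.1389, 59.4464) (39.2083, 43.1809) (58.4293, 23.0699) (71.9941, 26.8327)]
12. shoelace: 585.7681

Area of P4's cell: 585.7681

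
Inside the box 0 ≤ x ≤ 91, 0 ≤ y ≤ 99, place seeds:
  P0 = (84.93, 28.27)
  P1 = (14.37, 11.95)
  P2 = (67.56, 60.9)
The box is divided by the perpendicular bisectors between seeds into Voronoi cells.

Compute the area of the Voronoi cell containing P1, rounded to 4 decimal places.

Area of P1's cell: 2718.7264

1. box [0,91]×[0,99]: [(0, 0) (91, 0) (91, 99) (0, 99)]
2. ⊥bis P1·P0 via (49.65,20.11): [(0, 0) (54.3013, 0) (31.4033, 99) (0, 99)]  |A|=4242.379
3. ⊥bis P1·P2 via (40.965,36.425): [(0, 80.9383) (0, 0) (54.3013, 0) (47.5252, 29.2965)]  |A|=2718.7264
4. canonical 4-gon: [(0, 80.9383) (0, 0) (54.3013, 0) (47.5252, 29.2965)]
5. shoelace: 2718.7264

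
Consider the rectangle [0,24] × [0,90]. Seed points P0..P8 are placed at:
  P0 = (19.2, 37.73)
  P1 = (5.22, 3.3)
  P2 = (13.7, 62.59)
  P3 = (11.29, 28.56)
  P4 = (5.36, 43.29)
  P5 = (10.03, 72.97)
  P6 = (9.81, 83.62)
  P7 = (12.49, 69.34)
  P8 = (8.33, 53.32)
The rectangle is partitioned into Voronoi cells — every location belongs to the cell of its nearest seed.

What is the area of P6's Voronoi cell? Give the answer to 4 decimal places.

Area of P6's cell: 279.6089

1. box [0,24]×[0,90]: [(0, 0) (24, 0) (24, 90) (0, 90)]
2. ⊥bis P6·P0 via (14.505,60.675): [(0, 57.707) (24, 62.6179) (24, 90) (0, 90)]  |A|=716.1017
3. ⊥bis P6·P1 via (7.515,43.46): [(0, 57.707) (24, 62.6179) (24, 90) (0, 90)]  |A|=716.1017
4. ⊥bis P6·P2 via (11.755,73.105): [(0, 70.9306) (24, 75.37) (24, 90) (0, 90)]  |A|=404.3924
5. ⊥bis P6·P3 via (10.55,56.09): [(0, 70.9306) (24, 75.37) (24, 90) (0, 90)]  |A|=404.3924
6. ⊥bis P6·P4 via (7.585,63.455): [(0, 70.9306) (24, 75.37) (24, 90) (0, 90)]  |A|=404.3924
7. ⊥bis P6·P5 via (9.92,78.295): [(0, 78.0901) (24, 78.5859) (24, 90) (0, 90)]  |A|=279.8888
8. ⊥bis P6·P7 via (11.15,76.48): [(0, 78.0901) (22.1692, 78.548) (24, 78.8916) (24, 90) (0, 90)]  |A|=279.6089
9. ⊥bis P6·P8 via (9.07,68.47): [(0, 78.0901) (22.1692, 78.548) (24, 78.8916) (24, 90) (0, 90)]  |A|=279.6089
10. canonical 5-gon: [(0, 78.0901) (22.1692, 78.548) (24, 78.8916) (24, 90) (0, 90)]
11. shoelace: 279.6089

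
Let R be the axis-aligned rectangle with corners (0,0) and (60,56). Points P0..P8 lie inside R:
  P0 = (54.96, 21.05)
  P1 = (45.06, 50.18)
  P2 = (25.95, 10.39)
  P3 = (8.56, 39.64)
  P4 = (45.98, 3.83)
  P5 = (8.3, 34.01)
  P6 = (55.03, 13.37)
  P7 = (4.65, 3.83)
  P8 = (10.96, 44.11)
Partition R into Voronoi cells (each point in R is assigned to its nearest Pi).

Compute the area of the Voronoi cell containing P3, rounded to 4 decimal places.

Area of P3's cell: 99.8805

1. box [0,60]×[0,56]: [(0, 0) (60, 0) (60, 56) (0, 56)]
2. ⊥bis P3·P0 via (31.76,30.345): [(0, 0) (19.6024, 0) (42.0386, 56) (0, 56)]  |A|=1725.9471
3. ⊥bis P3·P1 via (26.81,44.91): [(0, 0) (19.6024, 0) (31.3276, 29.2657) (23.6076, 56) (0, 56)]  |A|=1479.5767
4. ⊥bis P3·P2 via (17.255,25.015): [(0, 14.7564) (30.3132, 32.7785) (23.6076, 56) (0, 56)]  |A|=899.2145
5. ⊥bis P3·P4 via (27.27,21.735): [(0, 14.7564) (30.3132, 32.7785) (23.6076, 56) (0, 56)]  |A|=899.2145
6. ⊥bis P3·P5 via (8.43,36.825): [(0, 37.2143) (29.4247, 35.8554) (23.6076, 56) (0, 56)]  |A|=514.1634
7. ⊥bis P3·P6 via (31.795,26.505): [(0, 37.2143) (29.4247, 35.8554) (23.6076, 56) (0, 56)]  |A|=514.1634
8. ⊥bis P3·P7 via (6.605,21.735): [(0, 37.2143) (29.4247, 35.8554) (23.6076, 56) (0, 56)]  |A|=514.1634
9. ⊥bis P3·P8 via (9.76,41.875): [(0, 47.1153) (0, 37.2143) (20.1759, 36.2826)]  |A|=99.8805
10. canonical 3-gon: [(0, 47.1153) (0, 37.2143) (20.1759, 36.2826)]
11. shoelace: 99.8805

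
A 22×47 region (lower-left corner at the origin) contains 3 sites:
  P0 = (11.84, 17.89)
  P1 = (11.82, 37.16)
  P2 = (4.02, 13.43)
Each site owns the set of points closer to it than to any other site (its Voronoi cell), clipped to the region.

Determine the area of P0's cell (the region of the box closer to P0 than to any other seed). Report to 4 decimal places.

Area of P0's cell: 357.4837

1. box [0,22]×[0,47]: [(0, 0) (22, 0) (22, 47) (0, 47)]
2. ⊥bis P0·P1 via (11.83,27.525): [(0, 27.5127) (0, 0) (22, 0) (22, 27.5356)]  |A|=605.531
3. ⊥bis P0·P2 via (7.93,15.66): [(1.1693, 27.5139) (16.8614, 0) (22, 0) (22, 27.5356)]  |A|=357.4837
4. canonical 4-gon: [(1.1693, 27.5139) (16.8614, 0) (22, 0) (22, 27.5356)]
5. shoelace: 357.4837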